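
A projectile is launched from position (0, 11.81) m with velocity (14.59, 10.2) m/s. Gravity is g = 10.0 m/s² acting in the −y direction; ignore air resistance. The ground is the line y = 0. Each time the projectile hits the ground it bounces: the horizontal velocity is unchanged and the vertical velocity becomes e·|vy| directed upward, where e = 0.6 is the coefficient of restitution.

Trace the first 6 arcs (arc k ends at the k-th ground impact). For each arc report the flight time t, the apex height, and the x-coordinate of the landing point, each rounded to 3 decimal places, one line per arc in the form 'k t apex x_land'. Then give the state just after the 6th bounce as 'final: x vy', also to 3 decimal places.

1 2.865 17.012 41.794
2 2.213 6.124 74.088
3 1.328 2.205 93.465
4 0.797 0.794 105.091
5 0.478 0.286 112.067
6 0.287 0.103 116.252
final: 116.252 0.861

Arc 1: start y=11.810, vy=10.200 → t=2.865, apex=17.012, x_land=41.794, impact vy=-18.446
  bounce: vy ← 0.6·18.446 = 11.067
Arc 2: start y=0.000, vy=11.067 → t=2.213, apex=6.124, x_land=74.088, impact vy=-11.067
  bounce: vy ← 0.6·11.067 = 6.640
Arc 3: start y=0.000, vy=6.640 → t=1.328, apex=2.205, x_land=93.465, impact vy=-6.640
  bounce: vy ← 0.6·6.640 = 3.984
Arc 4: start y=0.000, vy=3.984 → t=0.797, apex=0.794, x_land=105.091, impact vy=-3.984
  bounce: vy ← 0.6·3.984 = 2.391
Arc 5: start y=0.000, vy=2.391 → t=0.478, apex=0.286, x_land=112.067, impact vy=-2.391
  bounce: vy ← 0.6·2.391 = 1.434
Arc 6: start y=0.000, vy=1.434 → t=0.287, apex=0.103, x_land=116.252, impact vy=-1.434
  bounce: vy ← 0.6·1.434 = 0.861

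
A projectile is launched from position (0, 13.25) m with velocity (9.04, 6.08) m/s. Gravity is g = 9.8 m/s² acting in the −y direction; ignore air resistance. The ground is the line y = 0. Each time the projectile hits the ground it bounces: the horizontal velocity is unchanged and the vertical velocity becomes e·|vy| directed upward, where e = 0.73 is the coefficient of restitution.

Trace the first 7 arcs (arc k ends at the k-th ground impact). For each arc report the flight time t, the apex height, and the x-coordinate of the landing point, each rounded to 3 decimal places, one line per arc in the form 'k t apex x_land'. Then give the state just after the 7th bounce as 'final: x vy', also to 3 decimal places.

Arc 1: start y=13.250, vy=6.080 → t=2.378, apex=15.136, x_land=21.497, impact vy=-17.224
  bounce: vy ← 0.73·17.224 = 12.574
Arc 2: start y=0.000, vy=12.574 → t=2.566, apex=8.066, x_land=44.694, impact vy=-12.574
  bounce: vy ← 0.73·12.574 = 9.179
Arc 3: start y=0.000, vy=9.179 → t=1.873, apex=4.298, x_land=61.627, impact vy=-9.179
  bounce: vy ← 0.73·9.179 = 6.700
Arc 4: start y=0.000, vy=6.700 → t=1.367, apex=2.291, x_land=73.989, impact vy=-6.700
  bounce: vy ← 0.73·6.700 = 4.891
Arc 5: start y=0.000, vy=4.891 → t=0.998, apex=1.221, x_land=83.013, impact vy=-4.891
  bounce: vy ← 0.73·4.891 = 3.571
Arc 6: start y=0.000, vy=3.571 → t=0.729, apex=0.650, x_land=89.600, impact vy=-3.571
  bounce: vy ← 0.73·3.571 = 2.607
Arc 7: start y=0.000, vy=2.607 → t=0.532, apex=0.347, x_land=94.409, impact vy=-2.607
  bounce: vy ← 0.73·2.607 = 1.903

1 2.378 15.136 21.497
2 2.566 8.066 44.694
3 1.873 4.298 61.627
4 1.367 2.291 73.989
5 0.998 1.221 83.013
6 0.729 0.650 89.600
7 0.532 0.347 94.409
final: 94.409 1.903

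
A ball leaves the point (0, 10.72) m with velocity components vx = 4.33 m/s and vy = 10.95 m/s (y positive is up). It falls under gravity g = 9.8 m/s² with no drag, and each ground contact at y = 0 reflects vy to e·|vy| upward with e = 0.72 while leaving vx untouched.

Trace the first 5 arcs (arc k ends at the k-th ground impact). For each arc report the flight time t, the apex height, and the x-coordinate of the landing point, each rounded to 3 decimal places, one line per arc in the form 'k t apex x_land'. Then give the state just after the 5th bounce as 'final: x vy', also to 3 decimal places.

1 2.971 16.837 12.865
2 2.669 8.729 24.423
3 1.922 4.525 32.745
4 1.384 2.346 38.737
5 0.996 1.216 43.051
final: 43.051 3.515

Arc 1: start y=10.720, vy=10.950 → t=2.971, apex=16.837, x_land=12.865, impact vy=-18.166
  bounce: vy ← 0.72·18.166 = 13.080
Arc 2: start y=0.000, vy=13.080 → t=2.669, apex=8.729, x_land=24.423, impact vy=-13.080
  bounce: vy ← 0.72·13.080 = 9.417
Arc 3: start y=0.000, vy=9.417 → t=1.922, apex=4.525, x_land=32.745, impact vy=-9.417
  bounce: vy ← 0.72·9.417 = 6.781
Arc 4: start y=0.000, vy=6.781 → t=1.384, apex=2.346, x_land=38.737, impact vy=-6.781
  bounce: vy ← 0.72·6.781 = 4.882
Arc 5: start y=0.000, vy=4.882 → t=0.996, apex=1.216, x_land=43.051, impact vy=-4.882
  bounce: vy ← 0.72·4.882 = 3.515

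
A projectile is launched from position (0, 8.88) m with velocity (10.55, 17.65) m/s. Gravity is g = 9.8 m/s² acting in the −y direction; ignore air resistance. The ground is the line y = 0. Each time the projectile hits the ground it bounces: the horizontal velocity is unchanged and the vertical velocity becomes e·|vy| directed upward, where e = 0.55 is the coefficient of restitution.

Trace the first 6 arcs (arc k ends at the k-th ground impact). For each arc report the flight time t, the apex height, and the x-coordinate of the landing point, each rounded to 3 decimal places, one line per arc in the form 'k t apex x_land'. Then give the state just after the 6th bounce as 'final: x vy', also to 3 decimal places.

1 4.050 24.774 42.723
2 2.473 7.494 68.817
3 1.360 2.267 83.169
4 0.748 0.686 91.062
5 0.412 0.207 95.404
6 0.226 0.063 97.792
final: 97.792 0.610

Arc 1: start y=8.880, vy=17.650 → t=4.050, apex=24.774, x_land=42.723, impact vy=-22.036
  bounce: vy ← 0.55·22.036 = 12.120
Arc 2: start y=0.000, vy=12.120 → t=2.473, apex=7.494, x_land=68.817, impact vy=-12.120
  bounce: vy ← 0.55·12.120 = 6.666
Arc 3: start y=0.000, vy=6.666 → t=1.360, apex=2.267, x_land=83.169, impact vy=-6.666
  bounce: vy ← 0.55·6.666 = 3.666
Arc 4: start y=0.000, vy=3.666 → t=0.748, apex=0.686, x_land=91.062, impact vy=-3.666
  bounce: vy ← 0.55·3.666 = 2.016
Arc 5: start y=0.000, vy=2.016 → t=0.412, apex=0.207, x_land=95.404, impact vy=-2.016
  bounce: vy ← 0.55·2.016 = 1.109
Arc 6: start y=0.000, vy=1.109 → t=0.226, apex=0.063, x_land=97.792, impact vy=-1.109
  bounce: vy ← 0.55·1.109 = 0.610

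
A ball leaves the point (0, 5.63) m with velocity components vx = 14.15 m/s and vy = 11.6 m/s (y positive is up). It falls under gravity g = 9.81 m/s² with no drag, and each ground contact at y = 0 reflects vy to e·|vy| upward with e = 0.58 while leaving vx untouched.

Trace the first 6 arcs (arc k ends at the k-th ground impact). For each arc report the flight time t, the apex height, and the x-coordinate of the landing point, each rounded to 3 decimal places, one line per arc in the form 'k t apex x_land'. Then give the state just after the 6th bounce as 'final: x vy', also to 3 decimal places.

Arc 1: start y=5.630, vy=11.600 → t=2.778, apex=12.488, x_land=39.310, impact vy=-15.653
  bounce: vy ← 0.58·15.653 = 9.079
Arc 2: start y=0.000, vy=9.079 → t=1.851, apex=4.201, x_land=65.501, impact vy=-9.079
  bounce: vy ← 0.58·9.079 = 5.266
Arc 3: start y=0.000, vy=5.266 → t=1.074, apex=1.413, x_land=80.691, impact vy=-5.266
  bounce: vy ← 0.58·5.266 = 3.054
Arc 4: start y=0.000, vy=3.054 → t=0.623, apex=0.475, x_land=89.502, impact vy=-3.054
  bounce: vy ← 0.58·3.054 = 1.771
Arc 5: start y=0.000, vy=1.771 → t=0.361, apex=0.160, x_land=94.612, impact vy=-1.771
  bounce: vy ← 0.58·1.771 = 1.027
Arc 6: start y=0.000, vy=1.027 → t=0.209, apex=0.054, x_land=97.576, impact vy=-1.027
  bounce: vy ← 0.58·1.027 = 0.596

1 2.778 12.488 39.310
2 1.851 4.201 65.501
3 1.074 1.413 80.691
4 0.623 0.475 89.502
5 0.361 0.160 94.612
6 0.209 0.054 97.576
final: 97.576 0.596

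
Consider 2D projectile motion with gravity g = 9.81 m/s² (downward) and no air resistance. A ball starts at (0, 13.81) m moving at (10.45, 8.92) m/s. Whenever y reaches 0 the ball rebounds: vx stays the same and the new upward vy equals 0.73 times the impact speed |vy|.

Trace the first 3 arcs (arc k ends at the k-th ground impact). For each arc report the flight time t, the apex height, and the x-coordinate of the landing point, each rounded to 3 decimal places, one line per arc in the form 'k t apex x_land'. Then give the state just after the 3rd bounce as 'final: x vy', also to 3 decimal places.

1 2.818 17.865 29.446
2 2.786 9.520 58.563
3 2.034 5.073 79.819
final: 79.819 7.283

Arc 1: start y=13.810, vy=8.920 → t=2.818, apex=17.865, x_land=29.446, impact vy=-18.722
  bounce: vy ← 0.73·18.722 = 13.667
Arc 2: start y=0.000, vy=13.667 → t=2.786, apex=9.520, x_land=58.563, impact vy=-13.667
  bounce: vy ← 0.73·13.667 = 9.977
Arc 3: start y=0.000, vy=9.977 → t=2.034, apex=5.073, x_land=79.819, impact vy=-9.977
  bounce: vy ← 0.73·9.977 = 7.283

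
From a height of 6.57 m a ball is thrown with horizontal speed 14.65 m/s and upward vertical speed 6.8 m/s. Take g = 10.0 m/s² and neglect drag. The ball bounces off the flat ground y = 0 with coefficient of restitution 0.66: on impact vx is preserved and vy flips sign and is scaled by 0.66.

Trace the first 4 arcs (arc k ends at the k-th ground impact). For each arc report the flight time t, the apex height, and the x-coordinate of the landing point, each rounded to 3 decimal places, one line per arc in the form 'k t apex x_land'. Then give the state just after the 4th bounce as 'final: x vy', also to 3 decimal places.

1 2.013 8.882 29.488
2 1.759 3.869 55.262
3 1.161 1.685 72.273
4 0.766 0.734 83.500
final: 83.500 2.529

Arc 1: start y=6.570, vy=6.800 → t=2.013, apex=8.882, x_land=29.488, impact vy=-13.328
  bounce: vy ← 0.66·13.328 = 8.797
Arc 2: start y=0.000, vy=8.797 → t=1.759, apex=3.869, x_land=55.262, impact vy=-8.797
  bounce: vy ← 0.66·8.797 = 5.806
Arc 3: start y=0.000, vy=5.806 → t=1.161, apex=1.685, x_land=72.273, impact vy=-5.806
  bounce: vy ← 0.66·5.806 = 3.832
Arc 4: start y=0.000, vy=3.832 → t=0.766, apex=0.734, x_land=83.500, impact vy=-3.832
  bounce: vy ← 0.66·3.832 = 2.529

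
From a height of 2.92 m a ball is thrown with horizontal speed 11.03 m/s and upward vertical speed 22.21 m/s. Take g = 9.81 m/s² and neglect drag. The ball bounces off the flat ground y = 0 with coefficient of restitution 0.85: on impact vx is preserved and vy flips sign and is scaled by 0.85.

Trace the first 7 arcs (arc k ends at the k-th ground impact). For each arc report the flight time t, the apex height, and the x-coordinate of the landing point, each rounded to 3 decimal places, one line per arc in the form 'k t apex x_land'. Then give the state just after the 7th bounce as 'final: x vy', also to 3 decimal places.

Arc 1: start y=2.920, vy=22.210 → t=4.656, apex=28.062, x_land=51.355, impact vy=-23.464
  bounce: vy ← 0.85·23.464 = 19.945
Arc 2: start y=0.000, vy=19.945 → t=4.066, apex=20.275, x_land=96.205, impact vy=-19.945
  bounce: vy ← 0.85·19.945 = 16.953
Arc 3: start y=0.000, vy=16.953 → t=3.456, apex=14.648, x_land=134.327, impact vy=-16.953
  bounce: vy ← 0.85·16.953 = 14.410
Arc 4: start y=0.000, vy=14.410 → t=2.938, apex=10.584, x_land=166.731, impact vy=-14.410
  bounce: vy ← 0.85·14.410 = 12.249
Arc 5: start y=0.000, vy=12.249 → t=2.497, apex=7.647, x_land=194.275, impact vy=-12.249
  bounce: vy ← 0.85·12.249 = 10.411
Arc 6: start y=0.000, vy=10.411 → t=2.123, apex=5.525, x_land=217.687, impact vy=-10.411
  bounce: vy ← 0.85·10.411 = 8.850
Arc 7: start y=0.000, vy=8.850 → t=1.804, apex=3.992, x_land=237.587, impact vy=-8.850
  bounce: vy ← 0.85·8.850 = 7.522

1 4.656 28.062 51.355
2 4.066 20.275 96.205
3 3.456 14.648 134.327
4 2.938 10.584 166.731
5 2.497 7.647 194.275
6 2.123 5.525 217.687
7 1.804 3.992 237.587
final: 237.587 7.522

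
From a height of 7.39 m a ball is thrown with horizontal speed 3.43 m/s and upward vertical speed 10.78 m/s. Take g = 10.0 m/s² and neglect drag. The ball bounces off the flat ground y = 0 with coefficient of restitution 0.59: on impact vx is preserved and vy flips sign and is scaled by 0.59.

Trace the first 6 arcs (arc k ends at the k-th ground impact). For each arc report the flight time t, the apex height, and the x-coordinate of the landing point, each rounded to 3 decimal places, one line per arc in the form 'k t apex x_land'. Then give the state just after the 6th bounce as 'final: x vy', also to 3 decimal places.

Arc 1: start y=7.390, vy=10.780 → t=2.703, apex=13.200, x_land=9.271, impact vy=-16.248
  bounce: vy ← 0.59·16.248 = 9.587
Arc 2: start y=0.000, vy=9.587 → t=1.917, apex=4.595, x_land=15.847, impact vy=-9.587
  bounce: vy ← 0.59·9.587 = 5.656
Arc 3: start y=0.000, vy=5.656 → t=1.131, apex=1.600, x_land=19.727, impact vy=-5.656
  bounce: vy ← 0.59·5.656 = 3.337
Arc 4: start y=0.000, vy=3.337 → t=0.667, apex=0.557, x_land=22.016, impact vy=-3.337
  bounce: vy ← 0.59·3.337 = 1.969
Arc 5: start y=0.000, vy=1.969 → t=0.394, apex=0.194, x_land=23.367, impact vy=-1.969
  bounce: vy ← 0.59·1.969 = 1.162
Arc 6: start y=0.000, vy=1.162 → t=0.232, apex=0.067, x_land=24.164, impact vy=-1.162
  bounce: vy ← 0.59·1.162 = 0.685

1 2.703 13.200 9.271
2 1.917 4.595 15.847
3 1.131 1.600 19.727
4 0.667 0.557 22.016
5 0.394 0.194 23.367
6 0.232 0.067 24.164
final: 24.164 0.685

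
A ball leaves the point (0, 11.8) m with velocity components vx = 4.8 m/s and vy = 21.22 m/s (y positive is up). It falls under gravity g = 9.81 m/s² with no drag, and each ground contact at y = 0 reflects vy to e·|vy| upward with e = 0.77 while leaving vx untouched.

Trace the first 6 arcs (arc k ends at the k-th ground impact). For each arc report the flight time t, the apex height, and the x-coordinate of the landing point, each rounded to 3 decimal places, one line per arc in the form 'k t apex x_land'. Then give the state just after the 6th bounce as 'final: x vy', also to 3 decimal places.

1 4.825 34.750 23.159
2 4.099 20.604 42.834
3 3.156 12.216 57.984
4 2.430 7.243 69.650
5 1.871 4.294 78.632
6 1.441 2.546 85.549
final: 85.549 5.442

Arc 1: start y=11.800, vy=21.220 → t=4.825, apex=34.750, x_land=23.159, impact vy=-26.111
  bounce: vy ← 0.77·26.111 = 20.106
Arc 2: start y=0.000, vy=20.106 → t=4.099, apex=20.604, x_land=42.834, impact vy=-20.106
  bounce: vy ← 0.77·20.106 = 15.481
Arc 3: start y=0.000, vy=15.481 → t=3.156, apex=12.216, x_land=57.984, impact vy=-15.481
  bounce: vy ← 0.77·15.481 = 11.921
Arc 4: start y=0.000, vy=11.921 → t=2.430, apex=7.243, x_land=69.650, impact vy=-11.921
  bounce: vy ← 0.77·11.921 = 9.179
Arc 5: start y=0.000, vy=9.179 → t=1.871, apex=4.294, x_land=78.632, impact vy=-9.179
  bounce: vy ← 0.77·9.179 = 7.068
Arc 6: start y=0.000, vy=7.068 → t=1.441, apex=2.546, x_land=85.549, impact vy=-7.068
  bounce: vy ← 0.77·7.068 = 5.442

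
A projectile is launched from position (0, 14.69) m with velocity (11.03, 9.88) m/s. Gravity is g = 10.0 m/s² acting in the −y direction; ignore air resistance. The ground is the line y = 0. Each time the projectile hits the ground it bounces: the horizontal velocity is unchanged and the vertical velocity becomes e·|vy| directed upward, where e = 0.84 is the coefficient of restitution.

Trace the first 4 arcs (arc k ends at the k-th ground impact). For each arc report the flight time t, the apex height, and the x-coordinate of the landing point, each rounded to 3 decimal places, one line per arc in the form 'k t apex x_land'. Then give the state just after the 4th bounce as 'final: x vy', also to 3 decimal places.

1 2.966 19.571 32.720
2 3.324 13.809 69.381
3 2.792 9.744 100.176
4 2.345 6.875 126.044
final: 126.044 9.850

Arc 1: start y=14.690, vy=9.880 → t=2.966, apex=19.571, x_land=32.720, impact vy=-19.784
  bounce: vy ← 0.84·19.784 = 16.619
Arc 2: start y=0.000, vy=16.619 → t=3.324, apex=13.809, x_land=69.381, impact vy=-16.619
  bounce: vy ← 0.84·16.619 = 13.960
Arc 3: start y=0.000, vy=13.960 → t=2.792, apex=9.744, x_land=100.176, impact vy=-13.960
  bounce: vy ← 0.84·13.960 = 11.726
Arc 4: start y=0.000, vy=11.726 → t=2.345, apex=6.875, x_land=126.044, impact vy=-11.726
  bounce: vy ← 0.84·11.726 = 9.850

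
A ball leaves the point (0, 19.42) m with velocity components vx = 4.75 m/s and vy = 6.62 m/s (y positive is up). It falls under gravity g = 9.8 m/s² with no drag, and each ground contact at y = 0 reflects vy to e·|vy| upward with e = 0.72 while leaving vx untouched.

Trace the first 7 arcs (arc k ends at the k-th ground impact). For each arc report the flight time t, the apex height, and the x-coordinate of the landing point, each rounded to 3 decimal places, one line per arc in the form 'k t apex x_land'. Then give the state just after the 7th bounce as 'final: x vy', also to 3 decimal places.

Arc 1: start y=19.420, vy=6.620 → t=2.778, apex=21.656, x_land=13.195, impact vy=-20.602
  bounce: vy ← 0.72·20.602 = 14.834
Arc 2: start y=0.000, vy=14.834 → t=3.027, apex=11.226, x_land=27.574, impact vy=-14.834
  bounce: vy ← 0.72·14.834 = 10.680
Arc 3: start y=0.000, vy=10.680 → t=2.180, apex=5.820, x_land=37.927, impact vy=-10.680
  bounce: vy ← 0.72·10.680 = 7.690
Arc 4: start y=0.000, vy=7.690 → t=1.569, apex=3.017, x_land=45.382, impact vy=-7.690
  bounce: vy ← 0.72·7.690 = 5.537
Arc 5: start y=0.000, vy=5.537 → t=1.130, apex=1.564, x_land=50.749, impact vy=-5.537
  bounce: vy ← 0.72·5.537 = 3.986
Arc 6: start y=0.000, vy=3.986 → t=0.814, apex=0.811, x_land=54.613, impact vy=-3.986
  bounce: vy ← 0.72·3.986 = 2.870
Arc 7: start y=0.000, vy=2.870 → t=0.586, apex=0.420, x_land=57.396, impact vy=-2.870
  bounce: vy ← 0.72·2.870 = 2.067

1 2.778 21.656 13.195
2 3.027 11.226 27.574
3 2.180 5.820 37.927
4 1.569 3.017 45.382
5 1.130 1.564 50.749
6 0.814 0.811 54.613
7 0.586 0.420 57.396
final: 57.396 2.067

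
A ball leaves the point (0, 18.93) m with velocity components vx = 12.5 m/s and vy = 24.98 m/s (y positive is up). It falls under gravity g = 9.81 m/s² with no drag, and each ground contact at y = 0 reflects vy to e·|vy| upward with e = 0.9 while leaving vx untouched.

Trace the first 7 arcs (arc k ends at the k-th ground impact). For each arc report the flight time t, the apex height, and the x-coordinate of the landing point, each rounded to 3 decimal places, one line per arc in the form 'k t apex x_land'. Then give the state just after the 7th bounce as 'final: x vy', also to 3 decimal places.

Arc 1: start y=18.930, vy=24.980 → t=5.762, apex=50.734, x_land=72.031, impact vy=-31.550
  bounce: vy ← 0.9·31.550 = 28.395
Arc 2: start y=0.000, vy=28.395 → t=5.789, apex=41.095, x_land=144.394, impact vy=-28.395
  bounce: vy ← 0.9·28.395 = 25.556
Arc 3: start y=0.000, vy=25.556 → t=5.210, apex=33.287, x_land=209.520, impact vy=-25.556
  bounce: vy ← 0.9·25.556 = 23.000
Arc 4: start y=0.000, vy=23.000 → t=4.689, apex=26.962, x_land=268.134, impact vy=-23.000
  bounce: vy ← 0.9·23.000 = 20.700
Arc 5: start y=0.000, vy=20.700 → t=4.220, apex=21.839, x_land=320.886, impact vy=-20.700
  bounce: vy ← 0.9·20.700 = 18.630
Arc 6: start y=0.000, vy=18.630 → t=3.798, apex=17.690, x_land=368.363, impact vy=-18.630
  bounce: vy ← 0.9·18.630 = 16.767
Arc 7: start y=0.000, vy=16.767 → t=3.418, apex=14.329, x_land=411.092, impact vy=-16.767
  bounce: vy ← 0.9·16.767 = 15.090

1 5.762 50.734 72.031
2 5.789 41.095 144.394
3 5.210 33.287 209.520
4 4.689 26.962 268.134
5 4.220 21.839 320.886
6 3.798 17.690 368.363
7 3.418 14.329 411.092
final: 411.092 15.090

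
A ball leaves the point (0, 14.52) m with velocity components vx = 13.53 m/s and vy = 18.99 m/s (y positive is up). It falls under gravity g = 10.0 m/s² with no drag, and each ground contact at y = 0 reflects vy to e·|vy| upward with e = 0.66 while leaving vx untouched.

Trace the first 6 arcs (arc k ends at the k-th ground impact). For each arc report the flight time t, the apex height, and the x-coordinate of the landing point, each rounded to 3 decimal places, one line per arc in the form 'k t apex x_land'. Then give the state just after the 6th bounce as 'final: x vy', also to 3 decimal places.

1 4.451 32.551 60.215
2 3.368 14.179 105.784
3 2.223 6.176 135.860
4 1.467 2.690 155.710
5 0.968 1.172 168.811
6 0.639 0.511 177.457
final: 177.457 2.109

Arc 1: start y=14.520, vy=18.990 → t=4.451, apex=32.551, x_land=60.215, impact vy=-25.515
  bounce: vy ← 0.66·25.515 = 16.840
Arc 2: start y=0.000, vy=16.840 → t=3.368, apex=14.179, x_land=105.784, impact vy=-16.840
  bounce: vy ← 0.66·16.840 = 11.114
Arc 3: start y=0.000, vy=11.114 → t=2.223, apex=6.176, x_land=135.860, impact vy=-11.114
  bounce: vy ← 0.66·11.114 = 7.335
Arc 4: start y=0.000, vy=7.335 → t=1.467, apex=2.690, x_land=155.710, impact vy=-7.335
  bounce: vy ← 0.66·7.335 = 4.841
Arc 5: start y=0.000, vy=4.841 → t=0.968, apex=1.172, x_land=168.811, impact vy=-4.841
  bounce: vy ← 0.66·4.841 = 3.195
Arc 6: start y=0.000, vy=3.195 → t=0.639, apex=0.511, x_land=177.457, impact vy=-3.195
  bounce: vy ← 0.66·3.195 = 2.109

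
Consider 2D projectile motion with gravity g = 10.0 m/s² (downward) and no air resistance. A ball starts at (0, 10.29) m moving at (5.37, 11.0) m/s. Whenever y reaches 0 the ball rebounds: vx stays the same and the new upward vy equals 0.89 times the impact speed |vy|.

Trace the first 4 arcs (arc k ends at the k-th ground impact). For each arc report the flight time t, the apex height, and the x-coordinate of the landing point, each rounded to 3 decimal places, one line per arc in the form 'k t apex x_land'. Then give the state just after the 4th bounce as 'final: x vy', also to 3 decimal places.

1 2.908 16.340 15.615
2 3.218 12.943 32.894
3 2.864 10.252 48.273
4 2.549 8.121 61.960
final: 61.960 11.342

Arc 1: start y=10.290, vy=11.000 → t=2.908, apex=16.340, x_land=15.615, impact vy=-18.078
  bounce: vy ← 0.89·18.078 = 16.089
Arc 2: start y=0.000, vy=16.089 → t=3.218, apex=12.943, x_land=32.894, impact vy=-16.089
  bounce: vy ← 0.89·16.089 = 14.319
Arc 3: start y=0.000, vy=14.319 → t=2.864, apex=10.252, x_land=48.273, impact vy=-14.319
  bounce: vy ← 0.89·14.319 = 12.744
Arc 4: start y=0.000, vy=12.744 → t=2.549, apex=8.121, x_land=61.960, impact vy=-12.744
  bounce: vy ← 0.89·12.744 = 11.342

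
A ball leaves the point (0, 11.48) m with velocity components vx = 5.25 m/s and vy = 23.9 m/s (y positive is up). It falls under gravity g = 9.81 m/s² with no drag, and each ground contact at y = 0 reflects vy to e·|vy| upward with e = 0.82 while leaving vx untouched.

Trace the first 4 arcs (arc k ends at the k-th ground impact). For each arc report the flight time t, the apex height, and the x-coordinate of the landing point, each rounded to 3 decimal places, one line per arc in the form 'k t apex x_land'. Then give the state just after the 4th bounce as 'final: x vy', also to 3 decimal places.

1 5.313 40.594 27.894
2 4.718 27.295 52.663
3 3.869 18.353 72.974
4 3.172 12.341 89.629
final: 89.629 12.760

Arc 1: start y=11.480, vy=23.900 → t=5.313, apex=40.594, x_land=27.894, impact vy=-28.221
  bounce: vy ← 0.82·28.221 = 23.142
Arc 2: start y=0.000, vy=23.142 → t=4.718, apex=27.295, x_land=52.663, impact vy=-23.142
  bounce: vy ← 0.82·23.142 = 18.976
Arc 3: start y=0.000, vy=18.976 → t=3.869, apex=18.353, x_land=72.974, impact vy=-18.976
  bounce: vy ← 0.82·18.976 = 15.560
Arc 4: start y=0.000, vy=15.560 → t=3.172, apex=12.341, x_land=89.629, impact vy=-15.560
  bounce: vy ← 0.82·15.560 = 12.760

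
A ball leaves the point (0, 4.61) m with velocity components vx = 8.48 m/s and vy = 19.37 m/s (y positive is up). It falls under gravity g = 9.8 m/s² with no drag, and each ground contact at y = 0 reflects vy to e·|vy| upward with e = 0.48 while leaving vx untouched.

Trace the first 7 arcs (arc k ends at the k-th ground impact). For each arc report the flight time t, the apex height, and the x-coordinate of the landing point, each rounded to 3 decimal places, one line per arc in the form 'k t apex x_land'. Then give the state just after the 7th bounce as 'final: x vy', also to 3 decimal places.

1 4.178 23.753 35.431
2 2.114 5.473 53.355
3 1.015 1.261 61.958
4 0.487 0.291 66.088
5 0.234 0.067 68.070
6 0.112 0.015 69.022
7 0.054 0.004 69.478
final: 69.478 0.127

Arc 1: start y=4.610, vy=19.370 → t=4.178, apex=23.753, x_land=35.431, impact vy=-21.577
  bounce: vy ← 0.48·21.577 = 10.357
Arc 2: start y=0.000, vy=10.357 → t=2.114, apex=5.473, x_land=53.355, impact vy=-10.357
  bounce: vy ← 0.48·10.357 = 4.971
Arc 3: start y=0.000, vy=4.971 → t=1.015, apex=1.261, x_land=61.958, impact vy=-4.971
  bounce: vy ← 0.48·4.971 = 2.386
Arc 4: start y=0.000, vy=2.386 → t=0.487, apex=0.291, x_land=66.088, impact vy=-2.386
  bounce: vy ← 0.48·2.386 = 1.145
Arc 5: start y=0.000, vy=1.145 → t=0.234, apex=0.067, x_land=68.070, impact vy=-1.145
  bounce: vy ← 0.48·1.145 = 0.550
Arc 6: start y=0.000, vy=0.550 → t=0.112, apex=0.015, x_land=69.022, impact vy=-0.550
  bounce: vy ← 0.48·0.550 = 0.264
Arc 7: start y=0.000, vy=0.264 → t=0.054, apex=0.004, x_land=69.478, impact vy=-0.264
  bounce: vy ← 0.48·0.264 = 0.127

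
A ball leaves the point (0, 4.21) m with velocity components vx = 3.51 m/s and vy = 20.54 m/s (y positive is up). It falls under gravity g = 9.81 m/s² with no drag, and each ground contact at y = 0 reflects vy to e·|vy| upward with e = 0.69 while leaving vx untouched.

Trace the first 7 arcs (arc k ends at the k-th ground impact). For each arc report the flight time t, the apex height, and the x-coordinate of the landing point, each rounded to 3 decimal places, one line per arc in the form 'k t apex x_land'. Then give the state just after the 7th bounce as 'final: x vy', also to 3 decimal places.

1 4.383 25.713 15.386
2 3.160 12.242 26.476
3 2.180 5.828 34.128
4 1.504 2.775 39.408
5 1.038 1.321 43.052
6 0.716 0.629 45.566
7 0.494 0.299 47.300
final: 47.300 1.673

Arc 1: start y=4.210, vy=20.540 → t=4.383, apex=25.713, x_land=15.386, impact vy=-22.461
  bounce: vy ← 0.69·22.461 = 15.498
Arc 2: start y=0.000, vy=15.498 → t=3.160, apex=12.242, x_land=26.476, impact vy=-15.498
  bounce: vy ← 0.69·15.498 = 10.694
Arc 3: start y=0.000, vy=10.694 → t=2.180, apex=5.828, x_land=34.128, impact vy=-10.694
  bounce: vy ← 0.69·10.694 = 7.379
Arc 4: start y=0.000, vy=7.379 → t=1.504, apex=2.775, x_land=39.408, impact vy=-7.379
  bounce: vy ← 0.69·7.379 = 5.091
Arc 5: start y=0.000, vy=5.091 → t=1.038, apex=1.321, x_land=43.052, impact vy=-5.091
  bounce: vy ← 0.69·5.091 = 3.513
Arc 6: start y=0.000, vy=3.513 → t=0.716, apex=0.629, x_land=45.566, impact vy=-3.513
  bounce: vy ← 0.69·3.513 = 2.424
Arc 7: start y=0.000, vy=2.424 → t=0.494, apex=0.299, x_land=47.300, impact vy=-2.424
  bounce: vy ← 0.69·2.424 = 1.673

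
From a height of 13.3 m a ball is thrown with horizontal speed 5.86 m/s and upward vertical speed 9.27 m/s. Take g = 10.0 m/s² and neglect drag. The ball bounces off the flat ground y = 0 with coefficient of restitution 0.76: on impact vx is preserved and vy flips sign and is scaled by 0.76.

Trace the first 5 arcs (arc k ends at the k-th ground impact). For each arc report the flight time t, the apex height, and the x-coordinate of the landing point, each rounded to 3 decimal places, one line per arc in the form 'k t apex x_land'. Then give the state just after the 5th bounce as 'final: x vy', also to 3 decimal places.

1 2.803 17.597 16.426
2 2.852 10.164 33.135
3 2.167 5.871 45.835
4 1.647 3.391 55.486
5 1.252 1.959 62.822
final: 62.822 4.757

Arc 1: start y=13.300, vy=9.270 → t=2.803, apex=17.597, x_land=16.426, impact vy=-18.760
  bounce: vy ← 0.76·18.760 = 14.258
Arc 2: start y=0.000, vy=14.258 → t=2.852, apex=10.164, x_land=33.135, impact vy=-14.258
  bounce: vy ← 0.76·14.258 = 10.836
Arc 3: start y=0.000, vy=10.836 → t=2.167, apex=5.871, x_land=45.835, impact vy=-10.836
  bounce: vy ← 0.76·10.836 = 8.235
Arc 4: start y=0.000, vy=8.235 → t=1.647, apex=3.391, x_land=55.486, impact vy=-8.235
  bounce: vy ← 0.76·8.235 = 6.259
Arc 5: start y=0.000, vy=6.259 → t=1.252, apex=1.959, x_land=62.822, impact vy=-6.259
  bounce: vy ← 0.76·6.259 = 4.757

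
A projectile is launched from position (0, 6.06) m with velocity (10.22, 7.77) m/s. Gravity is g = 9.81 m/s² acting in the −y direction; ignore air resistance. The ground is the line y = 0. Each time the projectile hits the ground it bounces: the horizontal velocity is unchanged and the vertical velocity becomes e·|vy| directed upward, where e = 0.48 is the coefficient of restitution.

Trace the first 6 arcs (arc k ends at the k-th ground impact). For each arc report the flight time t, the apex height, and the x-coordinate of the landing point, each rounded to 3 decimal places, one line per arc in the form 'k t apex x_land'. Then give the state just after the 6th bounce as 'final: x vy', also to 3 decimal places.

1 2.157 9.137 22.044
2 1.310 2.105 35.434
3 0.629 0.485 41.862
4 0.302 0.112 44.947
5 0.145 0.026 46.428
6 0.070 0.006 47.139
final: 47.139 0.164

Arc 1: start y=6.060, vy=7.770 → t=2.157, apex=9.137, x_land=22.044, impact vy=-13.389
  bounce: vy ← 0.48·13.389 = 6.427
Arc 2: start y=0.000, vy=6.427 → t=1.310, apex=2.105, x_land=35.434, impact vy=-6.427
  bounce: vy ← 0.48·6.427 = 3.085
Arc 3: start y=0.000, vy=3.085 → t=0.629, apex=0.485, x_land=41.862, impact vy=-3.085
  bounce: vy ← 0.48·3.085 = 1.481
Arc 4: start y=0.000, vy=1.481 → t=0.302, apex=0.112, x_land=44.947, impact vy=-1.481
  bounce: vy ← 0.48·1.481 = 0.711
Arc 5: start y=0.000, vy=0.711 → t=0.145, apex=0.026, x_land=46.428, impact vy=-0.711
  bounce: vy ← 0.48·0.711 = 0.341
Arc 6: start y=0.000, vy=0.341 → t=0.070, apex=0.006, x_land=47.139, impact vy=-0.341
  bounce: vy ← 0.48·0.341 = 0.164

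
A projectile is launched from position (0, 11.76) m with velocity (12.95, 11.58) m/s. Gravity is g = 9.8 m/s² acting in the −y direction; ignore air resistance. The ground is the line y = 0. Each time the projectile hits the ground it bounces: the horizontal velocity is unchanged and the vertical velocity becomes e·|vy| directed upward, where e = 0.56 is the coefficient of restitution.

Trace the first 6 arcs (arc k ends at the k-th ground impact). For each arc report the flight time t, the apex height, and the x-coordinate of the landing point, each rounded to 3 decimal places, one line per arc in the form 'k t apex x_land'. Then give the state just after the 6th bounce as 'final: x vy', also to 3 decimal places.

Arc 1: start y=11.760, vy=11.580 → t=3.130, apex=18.602, x_land=40.534, impact vy=-19.094
  bounce: vy ← 0.56·19.094 = 10.693
Arc 2: start y=0.000, vy=10.693 → t=2.182, apex=5.833, x_land=68.793, impact vy=-10.693
  bounce: vy ← 0.56·10.693 = 5.988
Arc 3: start y=0.000, vy=5.988 → t=1.222, apex=1.829, x_land=84.619, impact vy=-5.988
  bounce: vy ← 0.56·5.988 = 3.353
Arc 4: start y=0.000, vy=3.353 → t=0.684, apex=0.574, x_land=93.481, impact vy=-3.353
  bounce: vy ← 0.56·3.353 = 1.878
Arc 5: start y=0.000, vy=1.878 → t=0.383, apex=0.180, x_land=98.444, impact vy=-1.878
  bounce: vy ← 0.56·1.878 = 1.052
Arc 6: start y=0.000, vy=1.052 → t=0.215, apex=0.056, x_land=101.223, impact vy=-1.052
  bounce: vy ← 0.56·1.052 = 0.589

1 3.130 18.602 40.534
2 2.182 5.833 68.793
3 1.222 1.829 84.619
4 0.684 0.574 93.481
5 0.383 0.180 98.444
6 0.215 0.056 101.223
final: 101.223 0.589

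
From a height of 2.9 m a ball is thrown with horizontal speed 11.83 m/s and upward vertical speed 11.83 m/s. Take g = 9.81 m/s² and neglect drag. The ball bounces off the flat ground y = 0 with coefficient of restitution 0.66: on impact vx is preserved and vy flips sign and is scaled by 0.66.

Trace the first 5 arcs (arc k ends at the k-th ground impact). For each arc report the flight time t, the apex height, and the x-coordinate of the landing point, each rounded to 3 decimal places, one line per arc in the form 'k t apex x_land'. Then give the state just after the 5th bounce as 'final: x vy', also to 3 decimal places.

Arc 1: start y=2.900, vy=11.830 → t=2.636, apex=10.033, x_land=31.185, impact vy=-14.030
  bounce: vy ← 0.66·14.030 = 9.260
Arc 2: start y=0.000, vy=9.260 → t=1.888, apex=4.370, x_land=53.519, impact vy=-9.260
  bounce: vy ← 0.66·9.260 = 6.112
Arc 3: start y=0.000, vy=6.112 → t=1.246, apex=1.904, x_land=68.259, impact vy=-6.112
  bounce: vy ← 0.66·6.112 = 4.034
Arc 4: start y=0.000, vy=4.034 → t=0.822, apex=0.829, x_land=77.987, impact vy=-4.034
  bounce: vy ← 0.66·4.034 = 2.662
Arc 5: start y=0.000, vy=2.662 → t=0.543, apex=0.361, x_land=84.408, impact vy=-2.662
  bounce: vy ← 0.66·2.662 = 1.757

1 2.636 10.033 31.185
2 1.888 4.370 53.519
3 1.246 1.904 68.259
4 0.822 0.829 77.987
5 0.543 0.361 84.408
final: 84.408 1.757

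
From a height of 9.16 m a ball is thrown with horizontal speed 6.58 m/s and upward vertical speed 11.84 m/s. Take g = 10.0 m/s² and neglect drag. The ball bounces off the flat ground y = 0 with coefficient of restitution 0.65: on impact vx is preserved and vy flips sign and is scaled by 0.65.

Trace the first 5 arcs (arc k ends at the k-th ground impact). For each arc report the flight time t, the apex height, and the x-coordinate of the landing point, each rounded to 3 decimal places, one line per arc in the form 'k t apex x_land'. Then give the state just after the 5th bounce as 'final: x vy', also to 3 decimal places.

Arc 1: start y=9.160, vy=11.840 → t=2.982, apex=16.169, x_land=19.623, impact vy=-17.983
  bounce: vy ← 0.65·17.983 = 11.689
Arc 2: start y=0.000, vy=11.689 → t=2.338, apex=6.832, x_land=35.006, impact vy=-11.689
  bounce: vy ← 0.65·11.689 = 7.598
Arc 3: start y=0.000, vy=7.598 → t=1.520, apex=2.886, x_land=45.005, impact vy=-7.598
  bounce: vy ← 0.65·7.598 = 4.939
Arc 4: start y=0.000, vy=4.939 → t=0.988, apex=1.219, x_land=51.504, impact vy=-4.939
  bounce: vy ← 0.65·4.939 = 3.210
Arc 5: start y=0.000, vy=3.210 → t=0.642, apex=0.515, x_land=55.728, impact vy=-3.210
  bounce: vy ← 0.65·3.210 = 2.087

1 2.982 16.169 19.623
2 2.338 6.832 35.006
3 1.520 2.886 45.005
4 0.988 1.219 51.504
5 0.642 0.515 55.728
final: 55.728 2.087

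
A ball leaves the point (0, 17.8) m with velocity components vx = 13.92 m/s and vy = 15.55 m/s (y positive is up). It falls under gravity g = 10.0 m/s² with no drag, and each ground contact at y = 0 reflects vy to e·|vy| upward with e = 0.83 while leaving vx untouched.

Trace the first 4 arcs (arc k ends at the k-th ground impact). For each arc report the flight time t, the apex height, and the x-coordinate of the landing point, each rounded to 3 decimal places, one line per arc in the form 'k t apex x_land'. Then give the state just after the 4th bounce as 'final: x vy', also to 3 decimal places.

Arc 1: start y=17.800, vy=15.550 → t=4.000, apex=29.890, x_land=55.680, impact vy=-24.450
  bounce: vy ← 0.83·24.450 = 20.293
Arc 2: start y=0.000, vy=20.293 → t=4.059, apex=20.591, x_land=112.177, impact vy=-20.294
  bounce: vy ← 0.83·20.294 = 16.844
Arc 3: start y=0.000, vy=16.844 → t=3.369, apex=14.185, x_land=159.070, impact vy=-16.844
  bounce: vy ← 0.83·16.844 = 13.980
Arc 4: start y=0.000, vy=13.980 → t=2.796, apex=9.772, x_land=197.991, impact vy=-13.980
  bounce: vy ← 0.83·13.980 = 11.604

1 4.000 29.890 55.680
2 4.059 20.591 112.177
3 3.369 14.185 159.070
4 2.796 9.772 197.991
final: 197.991 11.604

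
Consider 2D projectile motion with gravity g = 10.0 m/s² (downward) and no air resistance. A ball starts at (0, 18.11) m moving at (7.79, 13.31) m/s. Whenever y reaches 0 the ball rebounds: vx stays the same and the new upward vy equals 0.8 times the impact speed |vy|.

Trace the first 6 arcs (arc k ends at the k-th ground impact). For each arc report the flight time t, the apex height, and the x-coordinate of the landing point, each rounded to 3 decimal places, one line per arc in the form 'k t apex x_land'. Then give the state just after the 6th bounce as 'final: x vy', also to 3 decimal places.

1 3.653 26.968 28.460
2 3.716 17.259 57.406
3 2.973 11.046 80.564
4 2.378 7.069 99.089
5 1.903 4.524 113.910
6 1.522 2.896 125.766
final: 125.766 6.088

Arc 1: start y=18.110, vy=13.310 → t=3.653, apex=26.968, x_land=28.460, impact vy=-23.224
  bounce: vy ← 0.8·23.224 = 18.579
Arc 2: start y=0.000, vy=18.579 → t=3.716, apex=17.259, x_land=57.406, impact vy=-18.579
  bounce: vy ← 0.8·18.579 = 14.863
Arc 3: start y=0.000, vy=14.863 → t=2.973, apex=11.046, x_land=80.564, impact vy=-14.863
  bounce: vy ← 0.8·14.863 = 11.891
Arc 4: start y=0.000, vy=11.891 → t=2.378, apex=7.069, x_land=99.089, impact vy=-11.891
  bounce: vy ← 0.8·11.891 = 9.513
Arc 5: start y=0.000, vy=9.513 → t=1.903, apex=4.524, x_land=113.910, impact vy=-9.513
  bounce: vy ← 0.8·9.513 = 7.610
Arc 6: start y=0.000, vy=7.610 → t=1.522, apex=2.896, x_land=125.766, impact vy=-7.610
  bounce: vy ← 0.8·7.610 = 6.088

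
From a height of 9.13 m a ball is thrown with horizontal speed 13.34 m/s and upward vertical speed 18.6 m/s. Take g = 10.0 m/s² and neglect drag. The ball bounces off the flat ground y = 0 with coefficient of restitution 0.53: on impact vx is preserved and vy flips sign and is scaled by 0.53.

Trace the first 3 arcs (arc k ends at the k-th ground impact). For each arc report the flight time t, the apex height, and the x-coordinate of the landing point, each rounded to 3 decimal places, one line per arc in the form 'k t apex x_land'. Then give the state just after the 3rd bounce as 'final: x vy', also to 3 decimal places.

Arc 1: start y=9.130, vy=18.600 → t=4.159, apex=26.428, x_land=55.482, impact vy=-22.990
  bounce: vy ← 0.53·22.990 = 12.185
Arc 2: start y=0.000, vy=12.185 → t=2.437, apex=7.424, x_land=87.991, impact vy=-12.185
  bounce: vy ← 0.53·12.185 = 6.458
Arc 3: start y=0.000, vy=6.458 → t=1.292, apex=2.085, x_land=105.221, impact vy=-6.458
  bounce: vy ← 0.53·6.458 = 3.423

1 4.159 26.428 55.482
2 2.437 7.424 87.991
3 1.292 2.085 105.221
final: 105.221 3.423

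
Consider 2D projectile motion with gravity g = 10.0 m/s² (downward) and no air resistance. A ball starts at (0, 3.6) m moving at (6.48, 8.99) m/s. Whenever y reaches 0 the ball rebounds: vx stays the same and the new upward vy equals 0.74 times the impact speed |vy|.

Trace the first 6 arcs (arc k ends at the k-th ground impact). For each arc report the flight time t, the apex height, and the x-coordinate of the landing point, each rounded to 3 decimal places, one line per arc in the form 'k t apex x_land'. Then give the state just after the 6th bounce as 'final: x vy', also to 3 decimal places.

1 2.135 7.641 13.836
2 1.830 4.184 25.692
3 1.354 2.291 34.465
4 1.002 1.255 40.957
5 0.741 0.687 45.761
6 0.549 0.376 49.317
final: 49.317 2.030

Arc 1: start y=3.600, vy=8.990 → t=2.135, apex=7.641, x_land=13.836, impact vy=-12.362
  bounce: vy ← 0.74·12.362 = 9.148
Arc 2: start y=0.000, vy=9.148 → t=1.830, apex=4.184, x_land=25.692, impact vy=-9.148
  bounce: vy ← 0.74·9.148 = 6.769
Arc 3: start y=0.000, vy=6.769 → t=1.354, apex=2.291, x_land=34.465, impact vy=-6.769
  bounce: vy ← 0.74·6.769 = 5.009
Arc 4: start y=0.000, vy=5.009 → t=1.002, apex=1.255, x_land=40.957, impact vy=-5.009
  bounce: vy ← 0.74·5.009 = 3.707
Arc 5: start y=0.000, vy=3.707 → t=0.741, apex=0.687, x_land=45.761, impact vy=-3.707
  bounce: vy ← 0.74·3.707 = 2.743
Arc 6: start y=0.000, vy=2.743 → t=0.549, apex=0.376, x_land=49.317, impact vy=-2.743
  bounce: vy ← 0.74·2.743 = 2.030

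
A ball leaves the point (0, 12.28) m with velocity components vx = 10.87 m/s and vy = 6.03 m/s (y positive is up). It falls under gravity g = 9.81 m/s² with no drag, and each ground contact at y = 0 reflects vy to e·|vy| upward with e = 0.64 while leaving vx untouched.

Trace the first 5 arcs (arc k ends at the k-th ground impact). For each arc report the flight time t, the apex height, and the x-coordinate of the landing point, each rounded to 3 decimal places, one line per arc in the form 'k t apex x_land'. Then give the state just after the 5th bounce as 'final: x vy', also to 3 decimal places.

Arc 1: start y=12.280, vy=6.030 → t=2.312, apex=14.133, x_land=25.133, impact vy=-16.652
  bounce: vy ← 0.64·16.652 = 10.657
Arc 2: start y=0.000, vy=10.657 → t=2.173, apex=5.789, x_land=48.751, impact vy=-10.657
  bounce: vy ← 0.64·10.657 = 6.821
Arc 3: start y=0.000, vy=6.821 → t=1.391, apex=2.371, x_land=63.866, impact vy=-6.821
  bounce: vy ← 0.64·6.821 = 4.365
Arc 4: start y=0.000, vy=4.365 → t=0.890, apex=0.971, x_land=73.540, impact vy=-4.365
  bounce: vy ← 0.64·4.365 = 2.794
Arc 5: start y=0.000, vy=2.794 → t=0.570, apex=0.398, x_land=79.732, impact vy=-2.794
  bounce: vy ← 0.64·2.794 = 1.788

1 2.312 14.133 25.133
2 2.173 5.789 48.751
3 1.391 2.371 63.866
4 0.890 0.971 73.540
5 0.570 0.398 79.732
final: 79.732 1.788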